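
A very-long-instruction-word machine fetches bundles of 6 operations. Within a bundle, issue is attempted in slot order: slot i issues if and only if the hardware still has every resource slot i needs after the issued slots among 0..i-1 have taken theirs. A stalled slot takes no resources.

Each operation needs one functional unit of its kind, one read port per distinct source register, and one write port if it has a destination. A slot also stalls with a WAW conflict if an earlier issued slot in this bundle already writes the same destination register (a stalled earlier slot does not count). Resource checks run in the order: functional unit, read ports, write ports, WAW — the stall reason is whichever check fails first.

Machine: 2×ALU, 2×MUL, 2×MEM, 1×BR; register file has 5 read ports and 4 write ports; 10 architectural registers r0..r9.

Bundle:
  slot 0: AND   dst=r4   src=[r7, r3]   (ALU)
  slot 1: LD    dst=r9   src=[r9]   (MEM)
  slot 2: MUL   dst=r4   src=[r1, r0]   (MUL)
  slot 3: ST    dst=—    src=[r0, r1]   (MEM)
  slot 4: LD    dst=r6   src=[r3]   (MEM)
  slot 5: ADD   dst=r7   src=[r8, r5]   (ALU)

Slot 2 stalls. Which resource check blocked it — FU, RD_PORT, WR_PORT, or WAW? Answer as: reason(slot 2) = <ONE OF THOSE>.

  0. ALU→r4 ⇒ go  {1A/2Mu/2Ld/1B | 3r 3w}
  1. MEM→r9 ⇒ go  {1A/2Mu/1Ld/1B | 2r 2w}
  2. MUL→r4 ⇒ no(WAW)  {1A/2Mu/1Ld/1B | 2r 2w}
  3. MEM ⇒ go  {1A/2Mu/0Ld/1B | 0r 2w}
  4. MEM→r6 ⇒ no(FU)  {1A/2Mu/0Ld/1B | 0r 2w}
  5. ALU→r7 ⇒ no(RD_PORT)  {1A/2Mu/0Ld/1B | 0r 2w}

reason(slot 2) = WAW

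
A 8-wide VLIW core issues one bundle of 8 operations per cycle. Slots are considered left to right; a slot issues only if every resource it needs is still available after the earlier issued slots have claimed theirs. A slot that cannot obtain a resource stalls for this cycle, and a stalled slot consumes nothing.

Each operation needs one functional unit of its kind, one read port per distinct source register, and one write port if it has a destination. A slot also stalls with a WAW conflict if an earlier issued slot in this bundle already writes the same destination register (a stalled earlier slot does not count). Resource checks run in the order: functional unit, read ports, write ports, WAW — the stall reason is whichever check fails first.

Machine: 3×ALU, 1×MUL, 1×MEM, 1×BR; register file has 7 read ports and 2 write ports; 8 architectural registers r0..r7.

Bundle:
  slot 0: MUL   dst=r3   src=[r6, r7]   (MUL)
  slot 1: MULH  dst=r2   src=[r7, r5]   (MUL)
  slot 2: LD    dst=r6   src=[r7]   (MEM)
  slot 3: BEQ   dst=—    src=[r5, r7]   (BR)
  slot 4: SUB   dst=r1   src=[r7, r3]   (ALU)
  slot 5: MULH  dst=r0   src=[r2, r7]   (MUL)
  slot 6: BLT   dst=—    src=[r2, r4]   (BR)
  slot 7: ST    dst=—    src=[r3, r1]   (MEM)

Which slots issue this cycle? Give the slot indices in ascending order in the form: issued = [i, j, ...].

issued = [0, 2, 3]

slot 0 (MUL): ISSUE — free A3,Mu0,Ld1,B1 rp5 wp1
slot 1 (MUL): stall FU — free A3,Mu0,Ld1,B1 rp5 wp1
slot 2 (MEM): ISSUE — free A3,Mu0,Ld0,B1 rp4 wp0
slot 3 (BR): ISSUE — free A3,Mu0,Ld0,B0 rp2 wp0
slot 4 (ALU): stall WR_PORT — free A3,Mu0,Ld0,B0 rp2 wp0
slot 5 (MUL): stall FU — free A3,Mu0,Ld0,B0 rp2 wp0
slot 6 (BR): stall FU — free A3,Mu0,Ld0,B0 rp2 wp0
slot 7 (MEM): stall FU — free A3,Mu0,Ld0,B0 rp2 wp0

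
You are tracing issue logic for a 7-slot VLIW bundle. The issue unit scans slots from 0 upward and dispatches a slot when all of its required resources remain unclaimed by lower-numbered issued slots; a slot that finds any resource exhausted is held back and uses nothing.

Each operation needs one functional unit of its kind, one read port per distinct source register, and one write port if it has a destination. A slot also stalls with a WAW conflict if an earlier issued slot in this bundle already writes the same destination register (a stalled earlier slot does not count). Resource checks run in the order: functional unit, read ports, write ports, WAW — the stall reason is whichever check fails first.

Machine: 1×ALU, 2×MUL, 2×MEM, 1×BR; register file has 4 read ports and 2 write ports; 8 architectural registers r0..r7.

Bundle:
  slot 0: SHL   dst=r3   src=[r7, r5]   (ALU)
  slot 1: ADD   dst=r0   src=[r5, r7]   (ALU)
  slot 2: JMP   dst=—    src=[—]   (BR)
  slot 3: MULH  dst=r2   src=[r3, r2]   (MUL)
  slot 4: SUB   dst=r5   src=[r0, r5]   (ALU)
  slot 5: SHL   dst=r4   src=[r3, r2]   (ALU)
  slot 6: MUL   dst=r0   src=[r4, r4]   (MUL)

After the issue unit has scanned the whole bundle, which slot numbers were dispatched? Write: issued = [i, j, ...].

#0 ALU src=r7,r5 dispatched  <A:0 Mu:2 Ld:2 B:1 rd:2 wr:1>
#1 ALU src=r5,r7 held:FU  <A:0 Mu:2 Ld:2 B:1 rd:2 wr:1>
#2 BR src=- dispatched  <A:0 Mu:2 Ld:2 B:0 rd:2 wr:1>
#3 MUL src=r3,r2 dispatched  <A:0 Mu:1 Ld:2 B:0 rd:0 wr:0>
#4 ALU src=r0,r5 held:FU  <A:0 Mu:1 Ld:2 B:0 rd:0 wr:0>
#5 ALU src=r3,r2 held:FU  <A:0 Mu:1 Ld:2 B:0 rd:0 wr:0>
#6 MUL src=r4,r4 held:RD_PORT  <A:0 Mu:1 Ld:2 B:0 rd:0 wr:0>

issued = [0, 2, 3]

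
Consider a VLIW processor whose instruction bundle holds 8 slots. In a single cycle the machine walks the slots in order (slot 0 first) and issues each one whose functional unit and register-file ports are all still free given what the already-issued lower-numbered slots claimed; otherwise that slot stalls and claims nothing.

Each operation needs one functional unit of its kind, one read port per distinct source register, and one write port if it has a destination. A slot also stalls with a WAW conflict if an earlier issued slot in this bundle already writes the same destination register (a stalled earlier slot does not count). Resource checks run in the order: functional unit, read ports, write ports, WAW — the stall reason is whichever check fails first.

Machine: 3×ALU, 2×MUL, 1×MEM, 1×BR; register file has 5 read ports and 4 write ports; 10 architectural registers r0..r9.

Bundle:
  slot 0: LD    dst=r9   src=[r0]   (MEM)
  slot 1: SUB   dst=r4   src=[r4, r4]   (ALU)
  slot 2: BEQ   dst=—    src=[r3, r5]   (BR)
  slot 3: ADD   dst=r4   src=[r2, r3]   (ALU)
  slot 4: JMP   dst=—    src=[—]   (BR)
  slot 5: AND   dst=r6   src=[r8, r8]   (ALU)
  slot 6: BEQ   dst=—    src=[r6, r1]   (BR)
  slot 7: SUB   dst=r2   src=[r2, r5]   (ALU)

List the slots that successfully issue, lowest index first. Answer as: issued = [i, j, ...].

issued = [0, 1, 2, 5]

  0. MEM→r9 ⇒ go  {3A/2Mu/0Ld/1B | 4r 3w}
  1. ALU→r4 ⇒ go  {2A/2Mu/0Ld/1B | 3r 2w}
  2. BR ⇒ go  {2A/2Mu/0Ld/0B | 1r 2w}
  3. ALU→r4 ⇒ no(RD_PORT)  {2A/2Mu/0Ld/0B | 1r 2w}
  4. BR ⇒ no(FU)  {2A/2Mu/0Ld/0B | 1r 2w}
  5. ALU→r6 ⇒ go  {1A/2Mu/0Ld/0B | 0r 1w}
  6. BR ⇒ no(FU)  {1A/2Mu/0Ld/0B | 0r 1w}
  7. ALU→r2 ⇒ no(RD_PORT)  {1A/2Mu/0Ld/0B | 0r 1w}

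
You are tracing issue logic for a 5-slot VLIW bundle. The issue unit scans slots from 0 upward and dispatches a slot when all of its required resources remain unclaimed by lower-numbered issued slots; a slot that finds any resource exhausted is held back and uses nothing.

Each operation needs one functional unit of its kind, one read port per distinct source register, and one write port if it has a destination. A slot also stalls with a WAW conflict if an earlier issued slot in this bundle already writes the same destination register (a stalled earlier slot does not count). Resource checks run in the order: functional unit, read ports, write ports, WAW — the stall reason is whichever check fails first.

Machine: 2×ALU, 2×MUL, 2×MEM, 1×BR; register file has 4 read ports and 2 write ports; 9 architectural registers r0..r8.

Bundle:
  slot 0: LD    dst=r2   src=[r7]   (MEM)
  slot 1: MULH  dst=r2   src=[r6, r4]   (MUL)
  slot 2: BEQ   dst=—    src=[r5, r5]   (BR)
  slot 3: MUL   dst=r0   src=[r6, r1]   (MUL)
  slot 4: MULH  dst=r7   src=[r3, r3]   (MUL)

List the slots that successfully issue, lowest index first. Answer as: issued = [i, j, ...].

issued = [0, 2, 3]

[0] MEM needs rd=1 wr=1: ok; after: ALU=2 MUL=2 MEM=1 BR=1, R=3, W=1
[1] MUL needs rd=2 wr=1: WAW; after: ALU=2 MUL=2 MEM=1 BR=1, R=3, W=1
[2] BR needs rd=1 wr=0: ok; after: ALU=2 MUL=2 MEM=1 BR=0, R=2, W=1
[3] MUL needs rd=2 wr=1: ok; after: ALU=2 MUL=1 MEM=1 BR=0, R=0, W=0
[4] MUL needs rd=1 wr=1: RD_PORT; after: ALU=2 MUL=1 MEM=1 BR=0, R=0, W=0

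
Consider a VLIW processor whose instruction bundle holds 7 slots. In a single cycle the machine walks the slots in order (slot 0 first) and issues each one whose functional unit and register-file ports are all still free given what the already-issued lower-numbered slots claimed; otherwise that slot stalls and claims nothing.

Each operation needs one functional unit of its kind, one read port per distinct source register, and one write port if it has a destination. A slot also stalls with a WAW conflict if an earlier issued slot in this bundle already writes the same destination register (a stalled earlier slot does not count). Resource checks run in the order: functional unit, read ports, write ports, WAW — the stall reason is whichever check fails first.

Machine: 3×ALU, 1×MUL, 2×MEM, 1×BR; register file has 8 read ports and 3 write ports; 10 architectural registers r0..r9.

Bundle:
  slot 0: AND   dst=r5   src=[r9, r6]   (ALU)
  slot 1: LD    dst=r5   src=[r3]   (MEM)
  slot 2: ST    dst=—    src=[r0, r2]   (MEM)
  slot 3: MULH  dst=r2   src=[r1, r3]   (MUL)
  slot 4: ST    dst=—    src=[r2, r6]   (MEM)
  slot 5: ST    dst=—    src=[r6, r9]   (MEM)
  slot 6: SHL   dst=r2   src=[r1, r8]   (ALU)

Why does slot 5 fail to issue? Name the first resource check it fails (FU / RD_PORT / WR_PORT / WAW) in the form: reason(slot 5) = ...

reason(slot 5) = FU

slot 0 (ALU): ISSUE — free A2,Mu1,Ld2,B1 rp6 wp2
slot 1 (MEM): stall WAW — free A2,Mu1,Ld2,B1 rp6 wp2
slot 2 (MEM): ISSUE — free A2,Mu1,Ld1,B1 rp4 wp2
slot 3 (MUL): ISSUE — free A2,Mu0,Ld1,B1 rp2 wp1
slot 4 (MEM): ISSUE — free A2,Mu0,Ld0,B1 rp0 wp1
slot 5 (MEM): stall FU — free A2,Mu0,Ld0,B1 rp0 wp1
slot 6 (ALU): stall RD_PORT — free A2,Mu0,Ld0,B1 rp0 wp1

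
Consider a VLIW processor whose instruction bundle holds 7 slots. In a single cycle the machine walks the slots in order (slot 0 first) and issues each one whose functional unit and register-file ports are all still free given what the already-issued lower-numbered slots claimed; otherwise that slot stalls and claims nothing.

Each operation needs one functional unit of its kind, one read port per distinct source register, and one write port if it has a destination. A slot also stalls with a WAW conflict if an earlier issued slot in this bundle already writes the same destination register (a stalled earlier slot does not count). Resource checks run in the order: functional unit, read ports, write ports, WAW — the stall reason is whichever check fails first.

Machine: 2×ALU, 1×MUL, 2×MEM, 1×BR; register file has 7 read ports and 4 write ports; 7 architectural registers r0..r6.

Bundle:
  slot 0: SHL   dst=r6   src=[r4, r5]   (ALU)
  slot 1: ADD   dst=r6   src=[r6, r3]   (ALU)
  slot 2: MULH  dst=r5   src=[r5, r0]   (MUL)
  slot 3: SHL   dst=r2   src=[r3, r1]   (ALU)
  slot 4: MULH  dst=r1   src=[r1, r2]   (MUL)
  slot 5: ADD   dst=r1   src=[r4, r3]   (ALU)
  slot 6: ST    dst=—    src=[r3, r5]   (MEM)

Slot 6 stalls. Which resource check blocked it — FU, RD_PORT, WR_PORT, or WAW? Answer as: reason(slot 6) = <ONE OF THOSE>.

reason(slot 6) = RD_PORT

slot 0 (ALU): ISSUE — free A1,Mu1,Ld2,B1 rp5 wp3
slot 1 (ALU): stall WAW — free A1,Mu1,Ld2,B1 rp5 wp3
slot 2 (MUL): ISSUE — free A1,Mu0,Ld2,B1 rp3 wp2
slot 3 (ALU): ISSUE — free A0,Mu0,Ld2,B1 rp1 wp1
slot 4 (MUL): stall FU — free A0,Mu0,Ld2,B1 rp1 wp1
slot 5 (ALU): stall FU — free A0,Mu0,Ld2,B1 rp1 wp1
slot 6 (MEM): stall RD_PORT — free A0,Mu0,Ld2,B1 rp1 wp1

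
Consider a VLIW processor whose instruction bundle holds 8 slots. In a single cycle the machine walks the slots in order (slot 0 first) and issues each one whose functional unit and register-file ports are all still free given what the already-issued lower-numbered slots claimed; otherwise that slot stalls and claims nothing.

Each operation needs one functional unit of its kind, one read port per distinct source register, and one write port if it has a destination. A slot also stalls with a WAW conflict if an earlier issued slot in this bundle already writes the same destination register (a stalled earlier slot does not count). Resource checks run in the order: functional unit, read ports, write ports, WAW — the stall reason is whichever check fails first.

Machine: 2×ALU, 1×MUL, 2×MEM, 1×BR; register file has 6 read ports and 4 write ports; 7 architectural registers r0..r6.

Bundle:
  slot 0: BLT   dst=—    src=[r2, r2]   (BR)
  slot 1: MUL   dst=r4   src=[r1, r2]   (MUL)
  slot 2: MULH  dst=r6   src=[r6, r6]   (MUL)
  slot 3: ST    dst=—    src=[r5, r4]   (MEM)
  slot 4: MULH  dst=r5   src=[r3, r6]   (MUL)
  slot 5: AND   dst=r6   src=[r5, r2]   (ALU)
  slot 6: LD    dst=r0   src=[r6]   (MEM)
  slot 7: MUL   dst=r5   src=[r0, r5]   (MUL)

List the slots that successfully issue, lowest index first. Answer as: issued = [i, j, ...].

issued = [0, 1, 3, 6]

slot 0 (BR): ISSUE — free A2,Mu1,Ld2,B0 rp5 wp4
slot 1 (MUL): ISSUE — free A2,Mu0,Ld2,B0 rp3 wp3
slot 2 (MUL): stall FU — free A2,Mu0,Ld2,B0 rp3 wp3
slot 3 (MEM): ISSUE — free A2,Mu0,Ld1,B0 rp1 wp3
slot 4 (MUL): stall FU — free A2,Mu0,Ld1,B0 rp1 wp3
slot 5 (ALU): stall RD_PORT — free A2,Mu0,Ld1,B0 rp1 wp3
slot 6 (MEM): ISSUE — free A2,Mu0,Ld0,B0 rp0 wp2
slot 7 (MUL): stall FU — free A2,Mu0,Ld0,B0 rp0 wp2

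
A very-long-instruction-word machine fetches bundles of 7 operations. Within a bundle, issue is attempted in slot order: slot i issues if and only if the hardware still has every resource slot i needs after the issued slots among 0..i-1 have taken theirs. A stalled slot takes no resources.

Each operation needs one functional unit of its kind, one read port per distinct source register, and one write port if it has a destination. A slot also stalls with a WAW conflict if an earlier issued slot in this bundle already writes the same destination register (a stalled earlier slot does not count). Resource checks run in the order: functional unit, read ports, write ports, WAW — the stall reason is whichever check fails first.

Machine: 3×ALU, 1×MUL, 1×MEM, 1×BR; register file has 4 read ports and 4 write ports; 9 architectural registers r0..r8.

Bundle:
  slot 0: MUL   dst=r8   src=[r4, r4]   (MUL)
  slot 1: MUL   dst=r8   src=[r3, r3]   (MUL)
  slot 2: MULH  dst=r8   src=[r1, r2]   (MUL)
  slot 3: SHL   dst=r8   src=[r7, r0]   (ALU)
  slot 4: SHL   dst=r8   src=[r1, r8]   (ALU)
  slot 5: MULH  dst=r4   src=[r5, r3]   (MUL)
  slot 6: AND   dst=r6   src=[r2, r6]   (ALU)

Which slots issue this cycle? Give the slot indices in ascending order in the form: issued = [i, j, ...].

issued = [0, 6]

(0) want 1×MUL +1rd +1wr — yes → AL3|MU0|ME1|BR1|rd3|wr3
(1) want 1×MUL +1rd +1wr — FU → AL3|MU0|ME1|BR1|rd3|wr3
(2) want 1×MUL +2rd +1wr — FU → AL3|MU0|ME1|BR1|rd3|wr3
(3) want 1×ALU +2rd +1wr — WAW → AL3|MU0|ME1|BR1|rd3|wr3
(4) want 1×ALU +2rd +1wr — WAW → AL3|MU0|ME1|BR1|rd3|wr3
(5) want 1×MUL +2rd +1wr — FU → AL3|MU0|ME1|BR1|rd3|wr3
(6) want 1×ALU +2rd +1wr — yes → AL2|MU0|ME1|BR1|rd1|wr2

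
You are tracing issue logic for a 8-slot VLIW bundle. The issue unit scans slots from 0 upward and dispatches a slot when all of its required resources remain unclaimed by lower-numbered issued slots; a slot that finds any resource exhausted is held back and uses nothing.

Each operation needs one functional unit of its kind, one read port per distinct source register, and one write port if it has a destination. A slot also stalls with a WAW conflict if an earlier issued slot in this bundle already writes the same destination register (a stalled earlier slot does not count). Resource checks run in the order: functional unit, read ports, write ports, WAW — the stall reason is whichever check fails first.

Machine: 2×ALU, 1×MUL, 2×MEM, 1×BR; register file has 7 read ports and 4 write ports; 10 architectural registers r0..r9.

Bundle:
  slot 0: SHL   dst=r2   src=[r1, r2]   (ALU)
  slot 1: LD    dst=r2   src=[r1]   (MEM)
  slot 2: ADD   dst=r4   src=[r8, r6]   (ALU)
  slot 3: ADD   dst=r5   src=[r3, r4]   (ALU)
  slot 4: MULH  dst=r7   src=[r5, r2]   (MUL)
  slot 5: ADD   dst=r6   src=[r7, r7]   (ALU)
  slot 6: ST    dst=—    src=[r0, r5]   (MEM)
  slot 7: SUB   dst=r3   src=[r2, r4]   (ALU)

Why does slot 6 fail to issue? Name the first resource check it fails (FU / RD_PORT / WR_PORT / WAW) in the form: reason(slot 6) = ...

reason(slot 6) = RD_PORT

[0] ALU needs rd=2 wr=1: ok; after: ALU=1 MUL=1 MEM=2 BR=1, R=5, W=3
[1] MEM needs rd=1 wr=1: WAW; after: ALU=1 MUL=1 MEM=2 BR=1, R=5, W=3
[2] ALU needs rd=2 wr=1: ok; after: ALU=0 MUL=1 MEM=2 BR=1, R=3, W=2
[3] ALU needs rd=2 wr=1: FU; after: ALU=0 MUL=1 MEM=2 BR=1, R=3, W=2
[4] MUL needs rd=2 wr=1: ok; after: ALU=0 MUL=0 MEM=2 BR=1, R=1, W=1
[5] ALU needs rd=1 wr=1: FU; after: ALU=0 MUL=0 MEM=2 BR=1, R=1, W=1
[6] MEM needs rd=2 wr=0: RD_PORT; after: ALU=0 MUL=0 MEM=2 BR=1, R=1, W=1
[7] ALU needs rd=2 wr=1: FU; after: ALU=0 MUL=0 MEM=2 BR=1, R=1, W=1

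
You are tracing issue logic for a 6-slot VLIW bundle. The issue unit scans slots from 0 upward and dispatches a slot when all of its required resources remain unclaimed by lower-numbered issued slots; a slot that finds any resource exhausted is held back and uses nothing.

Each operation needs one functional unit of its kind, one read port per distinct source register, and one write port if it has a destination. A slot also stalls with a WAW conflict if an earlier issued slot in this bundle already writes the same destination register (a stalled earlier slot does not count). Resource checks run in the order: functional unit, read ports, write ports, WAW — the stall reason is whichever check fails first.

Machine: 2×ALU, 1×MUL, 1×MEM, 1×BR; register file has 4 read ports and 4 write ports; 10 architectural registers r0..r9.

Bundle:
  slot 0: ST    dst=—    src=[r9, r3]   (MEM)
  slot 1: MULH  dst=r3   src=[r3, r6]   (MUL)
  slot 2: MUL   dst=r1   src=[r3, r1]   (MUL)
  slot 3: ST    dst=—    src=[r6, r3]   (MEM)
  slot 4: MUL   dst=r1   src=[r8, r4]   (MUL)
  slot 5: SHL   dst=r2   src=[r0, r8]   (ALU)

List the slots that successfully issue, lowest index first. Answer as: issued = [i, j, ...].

issued = [0, 1]

#0 MEM src=r9,r3 dispatched  <A:2 Mu:1 Ld:0 B:1 rd:2 wr:4>
#1 MUL src=r3,r6 dispatched  <A:2 Mu:0 Ld:0 B:1 rd:0 wr:3>
#2 MUL src=r3,r1 held:FU  <A:2 Mu:0 Ld:0 B:1 rd:0 wr:3>
#3 MEM src=r6,r3 held:FU  <A:2 Mu:0 Ld:0 B:1 rd:0 wr:3>
#4 MUL src=r8,r4 held:FU  <A:2 Mu:0 Ld:0 B:1 rd:0 wr:3>
#5 ALU src=r0,r8 held:RD_PORT  <A:2 Mu:0 Ld:0 B:1 rd:0 wr:3>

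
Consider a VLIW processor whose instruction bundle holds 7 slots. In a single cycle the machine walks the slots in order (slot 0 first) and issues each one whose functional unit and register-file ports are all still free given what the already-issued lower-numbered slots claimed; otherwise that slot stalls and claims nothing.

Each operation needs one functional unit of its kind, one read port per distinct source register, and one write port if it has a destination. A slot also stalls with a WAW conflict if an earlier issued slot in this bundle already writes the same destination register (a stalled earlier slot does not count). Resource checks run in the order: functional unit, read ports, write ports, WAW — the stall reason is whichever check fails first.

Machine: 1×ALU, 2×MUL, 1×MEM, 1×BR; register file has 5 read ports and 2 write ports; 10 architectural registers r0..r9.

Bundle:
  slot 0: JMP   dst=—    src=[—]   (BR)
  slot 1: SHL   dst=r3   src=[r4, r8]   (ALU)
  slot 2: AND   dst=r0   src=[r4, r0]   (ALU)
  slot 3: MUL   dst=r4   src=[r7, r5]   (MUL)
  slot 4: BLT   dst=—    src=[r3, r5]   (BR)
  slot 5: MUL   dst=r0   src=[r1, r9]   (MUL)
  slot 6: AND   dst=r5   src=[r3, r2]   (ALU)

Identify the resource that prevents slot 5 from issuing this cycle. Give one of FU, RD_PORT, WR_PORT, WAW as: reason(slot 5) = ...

(0) want 1×BR +0rd +0wr — yes → AL1|MU2|ME1|BR0|rd5|wr2
(1) want 1×ALU +2rd +1wr — yes → AL0|MU2|ME1|BR0|rd3|wr1
(2) want 1×ALU +2rd +1wr — FU → AL0|MU2|ME1|BR0|rd3|wr1
(3) want 1×MUL +2rd +1wr — yes → AL0|MU1|ME1|BR0|rd1|wr0
(4) want 1×BR +2rd +0wr — FU → AL0|MU1|ME1|BR0|rd1|wr0
(5) want 1×MUL +2rd +1wr — RD_PORT → AL0|MU1|ME1|BR0|rd1|wr0
(6) want 1×ALU +2rd +1wr — FU → AL0|MU1|ME1|BR0|rd1|wr0

reason(slot 5) = RD_PORT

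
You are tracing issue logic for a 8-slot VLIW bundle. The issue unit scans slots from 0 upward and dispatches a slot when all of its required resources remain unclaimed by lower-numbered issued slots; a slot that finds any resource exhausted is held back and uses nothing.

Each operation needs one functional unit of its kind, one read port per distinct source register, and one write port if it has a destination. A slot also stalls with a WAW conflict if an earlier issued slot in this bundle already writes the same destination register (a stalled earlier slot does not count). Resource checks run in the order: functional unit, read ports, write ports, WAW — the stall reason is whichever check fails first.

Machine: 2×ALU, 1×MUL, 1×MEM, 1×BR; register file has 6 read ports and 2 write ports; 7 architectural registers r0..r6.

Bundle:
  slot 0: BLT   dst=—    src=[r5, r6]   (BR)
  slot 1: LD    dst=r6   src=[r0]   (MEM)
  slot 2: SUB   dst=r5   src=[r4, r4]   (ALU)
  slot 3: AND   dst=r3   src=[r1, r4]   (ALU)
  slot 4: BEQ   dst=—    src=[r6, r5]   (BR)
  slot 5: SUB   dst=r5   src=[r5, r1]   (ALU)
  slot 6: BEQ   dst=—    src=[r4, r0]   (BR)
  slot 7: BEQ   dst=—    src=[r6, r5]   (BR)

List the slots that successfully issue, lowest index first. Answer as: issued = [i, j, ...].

issued = [0, 1, 2]

(0) want 1×BR +2rd +0wr — yes → AL2|MU1|ME1|BR0|rd4|wr2
(1) want 1×MEM +1rd +1wr — yes → AL2|MU1|ME0|BR0|rd3|wr1
(2) want 1×ALU +1rd +1wr — yes → AL1|MU1|ME0|BR0|rd2|wr0
(3) want 1×ALU +2rd +1wr — WR_PORT → AL1|MU1|ME0|BR0|rd2|wr0
(4) want 1×BR +2rd +0wr — FU → AL1|MU1|ME0|BR0|rd2|wr0
(5) want 1×ALU +2rd +1wr — WR_PORT → AL1|MU1|ME0|BR0|rd2|wr0
(6) want 1×BR +2rd +0wr — FU → AL1|MU1|ME0|BR0|rd2|wr0
(7) want 1×BR +2rd +0wr — FU → AL1|MU1|ME0|BR0|rd2|wr0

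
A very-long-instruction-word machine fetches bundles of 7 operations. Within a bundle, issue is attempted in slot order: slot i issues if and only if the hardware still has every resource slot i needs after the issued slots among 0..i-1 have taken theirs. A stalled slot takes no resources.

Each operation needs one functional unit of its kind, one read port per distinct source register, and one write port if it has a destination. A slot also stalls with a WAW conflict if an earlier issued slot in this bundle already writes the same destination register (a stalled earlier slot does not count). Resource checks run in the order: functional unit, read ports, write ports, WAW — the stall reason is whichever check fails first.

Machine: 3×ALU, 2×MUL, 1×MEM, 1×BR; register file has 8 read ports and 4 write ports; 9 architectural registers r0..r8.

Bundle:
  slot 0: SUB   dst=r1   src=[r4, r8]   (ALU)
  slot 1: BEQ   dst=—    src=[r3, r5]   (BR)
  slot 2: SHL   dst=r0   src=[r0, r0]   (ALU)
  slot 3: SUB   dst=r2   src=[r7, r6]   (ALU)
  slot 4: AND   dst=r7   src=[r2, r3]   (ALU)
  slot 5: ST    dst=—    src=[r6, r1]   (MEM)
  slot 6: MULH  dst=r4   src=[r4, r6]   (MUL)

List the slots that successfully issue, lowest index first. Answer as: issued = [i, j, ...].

  0. ALU→r1 ⇒ go  {2A/2Mu/1Ld/1B | 6r 3w}
  1. BR ⇒ go  {2A/2Mu/1Ld/0B | 4r 3w}
  2. ALU→r0 ⇒ go  {1A/2Mu/1Ld/0B | 3r 2w}
  3. ALU→r2 ⇒ go  {0A/2Mu/1Ld/0B | 1r 1w}
  4. ALU→r7 ⇒ no(FU)  {0A/2Mu/1Ld/0B | 1r 1w}
  5. MEM ⇒ no(RD_PORT)  {0A/2Mu/1Ld/0B | 1r 1w}
  6. MUL→r4 ⇒ no(RD_PORT)  {0A/2Mu/1Ld/0B | 1r 1w}

issued = [0, 1, 2, 3]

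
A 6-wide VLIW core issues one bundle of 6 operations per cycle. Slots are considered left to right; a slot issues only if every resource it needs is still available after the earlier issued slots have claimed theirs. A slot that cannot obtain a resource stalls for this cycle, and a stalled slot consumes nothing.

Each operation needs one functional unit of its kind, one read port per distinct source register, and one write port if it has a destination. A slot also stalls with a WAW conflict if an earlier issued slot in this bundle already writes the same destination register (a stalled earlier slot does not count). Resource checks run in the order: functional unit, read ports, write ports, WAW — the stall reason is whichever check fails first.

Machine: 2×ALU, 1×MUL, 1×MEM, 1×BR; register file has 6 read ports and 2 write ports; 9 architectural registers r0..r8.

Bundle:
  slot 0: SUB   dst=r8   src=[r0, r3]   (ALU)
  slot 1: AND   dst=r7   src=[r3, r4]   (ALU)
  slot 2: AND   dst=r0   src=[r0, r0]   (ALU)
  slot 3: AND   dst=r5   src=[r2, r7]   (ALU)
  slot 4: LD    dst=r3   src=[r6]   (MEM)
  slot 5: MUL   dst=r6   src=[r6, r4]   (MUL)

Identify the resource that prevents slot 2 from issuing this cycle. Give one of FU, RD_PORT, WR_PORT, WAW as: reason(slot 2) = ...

reason(slot 2) = FU

slot 0 (ALU): ISSUE — free A1,Mu1,Ld1,B1 rp4 wp1
slot 1 (ALU): ISSUE — free A0,Mu1,Ld1,B1 rp2 wp0
slot 2 (ALU): stall FU — free A0,Mu1,Ld1,B1 rp2 wp0
slot 3 (ALU): stall FU — free A0,Mu1,Ld1,B1 rp2 wp0
slot 4 (MEM): stall WR_PORT — free A0,Mu1,Ld1,B1 rp2 wp0
slot 5 (MUL): stall WR_PORT — free A0,Mu1,Ld1,B1 rp2 wp0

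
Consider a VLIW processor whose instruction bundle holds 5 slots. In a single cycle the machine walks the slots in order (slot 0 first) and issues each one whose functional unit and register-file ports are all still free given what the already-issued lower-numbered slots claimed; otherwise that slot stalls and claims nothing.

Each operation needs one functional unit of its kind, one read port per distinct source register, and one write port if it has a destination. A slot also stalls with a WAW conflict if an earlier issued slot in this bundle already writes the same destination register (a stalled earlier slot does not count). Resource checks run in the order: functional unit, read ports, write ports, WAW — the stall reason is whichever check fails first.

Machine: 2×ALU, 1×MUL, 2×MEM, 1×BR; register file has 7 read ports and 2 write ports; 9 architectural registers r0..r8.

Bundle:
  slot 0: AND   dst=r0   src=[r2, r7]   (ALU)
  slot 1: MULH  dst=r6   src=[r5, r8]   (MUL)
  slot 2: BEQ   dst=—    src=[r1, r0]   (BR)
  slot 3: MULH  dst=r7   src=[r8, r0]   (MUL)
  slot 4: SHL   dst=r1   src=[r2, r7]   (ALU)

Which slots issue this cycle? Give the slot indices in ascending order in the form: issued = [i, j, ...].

(0) want 1×ALU +2rd +1wr — yes → AL1|MU1|ME2|BR1|rd5|wr1
(1) want 1×MUL +2rd +1wr — yes → AL1|MU0|ME2|BR1|rd3|wr0
(2) want 1×BR +2rd +0wr — yes → AL1|MU0|ME2|BR0|rd1|wr0
(3) want 1×MUL +2rd +1wr — FU → AL1|MU0|ME2|BR0|rd1|wr0
(4) want 1×ALU +2rd +1wr — RD_PORT → AL1|MU0|ME2|BR0|rd1|wr0

issued = [0, 1, 2]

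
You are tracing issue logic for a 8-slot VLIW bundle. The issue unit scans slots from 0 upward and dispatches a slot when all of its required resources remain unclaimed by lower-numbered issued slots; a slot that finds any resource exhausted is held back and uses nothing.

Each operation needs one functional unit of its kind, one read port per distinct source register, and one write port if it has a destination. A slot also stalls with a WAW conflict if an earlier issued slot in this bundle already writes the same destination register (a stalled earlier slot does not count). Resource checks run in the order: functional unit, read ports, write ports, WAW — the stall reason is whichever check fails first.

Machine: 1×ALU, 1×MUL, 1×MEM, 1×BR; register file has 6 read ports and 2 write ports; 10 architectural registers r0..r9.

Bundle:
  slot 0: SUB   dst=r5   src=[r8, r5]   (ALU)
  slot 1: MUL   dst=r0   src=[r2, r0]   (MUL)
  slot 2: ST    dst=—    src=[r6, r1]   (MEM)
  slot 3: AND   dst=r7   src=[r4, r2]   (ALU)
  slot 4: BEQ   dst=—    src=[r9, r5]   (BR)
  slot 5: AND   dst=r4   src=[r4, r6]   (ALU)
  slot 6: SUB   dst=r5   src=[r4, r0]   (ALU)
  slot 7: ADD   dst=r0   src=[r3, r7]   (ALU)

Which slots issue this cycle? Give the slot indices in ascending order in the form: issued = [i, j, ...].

  0. ALU→r5 ⇒ go  {0A/1Mu/1Ld/1B | 4r 1w}
  1. MUL→r0 ⇒ go  {0A/0Mu/1Ld/1B | 2r 0w}
  2. MEM ⇒ go  {0A/0Mu/0Ld/1B | 0r 0w}
  3. ALU→r7 ⇒ no(FU)  {0A/0Mu/0Ld/1B | 0r 0w}
  4. BR ⇒ no(RD_PORT)  {0A/0Mu/0Ld/1B | 0r 0w}
  5. ALU→r4 ⇒ no(FU)  {0A/0Mu/0Ld/1B | 0r 0w}
  6. ALU→r5 ⇒ no(FU)  {0A/0Mu/0Ld/1B | 0r 0w}
  7. ALU→r0 ⇒ no(FU)  {0A/0Mu/0Ld/1B | 0r 0w}

issued = [0, 1, 2]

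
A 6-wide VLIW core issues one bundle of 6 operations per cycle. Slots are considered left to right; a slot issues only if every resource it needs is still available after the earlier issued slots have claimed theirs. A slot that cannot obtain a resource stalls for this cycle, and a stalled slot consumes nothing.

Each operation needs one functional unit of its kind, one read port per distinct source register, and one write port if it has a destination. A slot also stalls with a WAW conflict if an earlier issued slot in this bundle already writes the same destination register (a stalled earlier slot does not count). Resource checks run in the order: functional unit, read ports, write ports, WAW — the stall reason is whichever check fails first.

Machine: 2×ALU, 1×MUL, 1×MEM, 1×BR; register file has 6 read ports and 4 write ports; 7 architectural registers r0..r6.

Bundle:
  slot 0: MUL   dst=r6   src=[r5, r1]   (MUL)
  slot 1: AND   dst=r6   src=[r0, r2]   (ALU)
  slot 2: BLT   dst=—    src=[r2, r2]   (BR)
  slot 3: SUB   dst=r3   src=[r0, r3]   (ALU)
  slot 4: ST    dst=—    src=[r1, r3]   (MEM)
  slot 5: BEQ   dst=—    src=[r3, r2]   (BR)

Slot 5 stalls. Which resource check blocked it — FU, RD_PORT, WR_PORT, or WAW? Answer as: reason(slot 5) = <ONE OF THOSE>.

[0] MUL needs rd=2 wr=1: ok; after: ALU=2 MUL=0 MEM=1 BR=1, R=4, W=3
[1] ALU needs rd=2 wr=1: WAW; after: ALU=2 MUL=0 MEM=1 BR=1, R=4, W=3
[2] BR needs rd=1 wr=0: ok; after: ALU=2 MUL=0 MEM=1 BR=0, R=3, W=3
[3] ALU needs rd=2 wr=1: ok; after: ALU=1 MUL=0 MEM=1 BR=0, R=1, W=2
[4] MEM needs rd=2 wr=0: RD_PORT; after: ALU=1 MUL=0 MEM=1 BR=0, R=1, W=2
[5] BR needs rd=2 wr=0: FU; after: ALU=1 MUL=0 MEM=1 BR=0, R=1, W=2

reason(slot 5) = FU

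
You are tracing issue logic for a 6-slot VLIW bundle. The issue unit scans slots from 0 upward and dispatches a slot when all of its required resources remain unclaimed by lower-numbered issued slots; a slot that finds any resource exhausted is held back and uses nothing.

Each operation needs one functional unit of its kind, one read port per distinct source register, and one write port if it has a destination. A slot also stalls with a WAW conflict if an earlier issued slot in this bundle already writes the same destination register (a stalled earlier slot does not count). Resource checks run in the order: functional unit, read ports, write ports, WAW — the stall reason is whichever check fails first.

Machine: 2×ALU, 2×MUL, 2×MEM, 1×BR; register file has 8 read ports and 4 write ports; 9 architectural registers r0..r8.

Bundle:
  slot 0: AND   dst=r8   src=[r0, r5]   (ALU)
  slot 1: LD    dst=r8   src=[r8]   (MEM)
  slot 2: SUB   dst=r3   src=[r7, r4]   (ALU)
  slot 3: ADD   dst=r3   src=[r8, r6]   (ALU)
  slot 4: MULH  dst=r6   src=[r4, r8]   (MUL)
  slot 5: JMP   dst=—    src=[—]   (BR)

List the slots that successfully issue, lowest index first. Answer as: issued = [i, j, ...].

issued = [0, 2, 4, 5]

(0) want 1×ALU +2rd +1wr — yes → AL1|MU2|ME2|BR1|rd6|wr3
(1) want 1×MEM +1rd +1wr — WAW → AL1|MU2|ME2|BR1|rd6|wr3
(2) want 1×ALU +2rd +1wr — yes → AL0|MU2|ME2|BR1|rd4|wr2
(3) want 1×ALU +2rd +1wr — FU → AL0|MU2|ME2|BR1|rd4|wr2
(4) want 1×MUL +2rd +1wr — yes → AL0|MU1|ME2|BR1|rd2|wr1
(5) want 1×BR +0rd +0wr — yes → AL0|MU1|ME2|BR0|rd2|wr1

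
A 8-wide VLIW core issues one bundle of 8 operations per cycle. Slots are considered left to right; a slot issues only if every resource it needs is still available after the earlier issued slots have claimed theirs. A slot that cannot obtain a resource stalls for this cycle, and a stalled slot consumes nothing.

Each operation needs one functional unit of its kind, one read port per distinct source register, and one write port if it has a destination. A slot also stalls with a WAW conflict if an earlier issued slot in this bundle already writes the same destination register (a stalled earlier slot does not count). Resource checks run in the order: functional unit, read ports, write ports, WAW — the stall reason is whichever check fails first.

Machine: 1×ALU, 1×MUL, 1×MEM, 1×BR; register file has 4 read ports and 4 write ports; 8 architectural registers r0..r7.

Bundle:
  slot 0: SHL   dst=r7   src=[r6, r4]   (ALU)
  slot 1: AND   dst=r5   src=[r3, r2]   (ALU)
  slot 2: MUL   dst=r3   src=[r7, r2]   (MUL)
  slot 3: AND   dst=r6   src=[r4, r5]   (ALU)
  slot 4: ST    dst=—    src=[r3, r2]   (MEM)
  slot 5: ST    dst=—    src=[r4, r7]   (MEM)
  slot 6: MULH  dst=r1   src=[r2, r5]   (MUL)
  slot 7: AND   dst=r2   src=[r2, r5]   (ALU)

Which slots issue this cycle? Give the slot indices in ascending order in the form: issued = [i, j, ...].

(0) want 1×ALU +2rd +1wr — yes → AL0|MU1|ME1|BR1|rd2|wr3
(1) want 1×ALU +2rd +1wr — FU → AL0|MU1|ME1|BR1|rd2|wr3
(2) want 1×MUL +2rd +1wr — yes → AL0|MU0|ME1|BR1|rd0|wr2
(3) want 1×ALU +2rd +1wr — FU → AL0|MU0|ME1|BR1|rd0|wr2
(4) want 1×MEM +2rd +0wr — RD_PORT → AL0|MU0|ME1|BR1|rd0|wr2
(5) want 1×MEM +2rd +0wr — RD_PORT → AL0|MU0|ME1|BR1|rd0|wr2
(6) want 1×MUL +2rd +1wr — FU → AL0|MU0|ME1|BR1|rd0|wr2
(7) want 1×ALU +2rd +1wr — FU → AL0|MU0|ME1|BR1|rd0|wr2

issued = [0, 2]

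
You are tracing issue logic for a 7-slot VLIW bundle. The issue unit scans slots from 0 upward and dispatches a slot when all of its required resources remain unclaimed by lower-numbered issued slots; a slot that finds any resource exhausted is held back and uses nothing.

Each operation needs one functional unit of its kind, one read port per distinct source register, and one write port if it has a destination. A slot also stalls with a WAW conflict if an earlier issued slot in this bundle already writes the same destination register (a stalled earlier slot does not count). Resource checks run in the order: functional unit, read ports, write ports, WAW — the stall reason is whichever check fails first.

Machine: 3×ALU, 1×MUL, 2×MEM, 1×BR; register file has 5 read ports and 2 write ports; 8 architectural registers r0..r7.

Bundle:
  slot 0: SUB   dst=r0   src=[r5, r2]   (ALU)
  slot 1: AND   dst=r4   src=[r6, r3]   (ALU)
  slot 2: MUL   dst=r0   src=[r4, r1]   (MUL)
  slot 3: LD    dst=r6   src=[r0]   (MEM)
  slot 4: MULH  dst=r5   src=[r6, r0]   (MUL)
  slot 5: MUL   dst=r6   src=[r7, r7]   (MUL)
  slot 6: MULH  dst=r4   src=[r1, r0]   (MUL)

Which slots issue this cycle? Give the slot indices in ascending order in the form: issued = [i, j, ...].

issued = [0, 1]

(0) want 1×ALU +2rd +1wr — yes → AL2|MU1|ME2|BR1|rd3|wr1
(1) want 1×ALU +2rd +1wr — yes → AL1|MU1|ME2|BR1|rd1|wr0
(2) want 1×MUL +2rd +1wr — RD_PORT → AL1|MU1|ME2|BR1|rd1|wr0
(3) want 1×MEM +1rd +1wr — WR_PORT → AL1|MU1|ME2|BR1|rd1|wr0
(4) want 1×MUL +2rd +1wr — RD_PORT → AL1|MU1|ME2|BR1|rd1|wr0
(5) want 1×MUL +1rd +1wr — WR_PORT → AL1|MU1|ME2|BR1|rd1|wr0
(6) want 1×MUL +2rd +1wr — RD_PORT → AL1|MU1|ME2|BR1|rd1|wr0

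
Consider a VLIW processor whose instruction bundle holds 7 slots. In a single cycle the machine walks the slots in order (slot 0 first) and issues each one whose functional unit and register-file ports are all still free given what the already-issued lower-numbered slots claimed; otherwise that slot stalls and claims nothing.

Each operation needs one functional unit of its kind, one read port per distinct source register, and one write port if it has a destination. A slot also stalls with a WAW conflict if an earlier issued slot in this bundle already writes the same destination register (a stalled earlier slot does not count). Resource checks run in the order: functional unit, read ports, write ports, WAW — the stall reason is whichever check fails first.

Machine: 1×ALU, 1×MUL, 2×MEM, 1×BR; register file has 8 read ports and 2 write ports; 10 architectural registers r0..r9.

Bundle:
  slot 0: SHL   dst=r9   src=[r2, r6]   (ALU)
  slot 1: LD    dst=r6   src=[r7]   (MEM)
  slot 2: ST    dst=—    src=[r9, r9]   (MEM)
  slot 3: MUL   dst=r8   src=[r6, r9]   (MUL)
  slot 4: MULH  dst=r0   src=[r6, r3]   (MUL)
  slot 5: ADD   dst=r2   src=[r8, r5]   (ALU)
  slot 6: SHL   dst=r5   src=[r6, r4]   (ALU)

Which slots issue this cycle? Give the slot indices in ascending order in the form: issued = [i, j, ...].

  0. ALU→r9 ⇒ go  {0A/1Mu/2Ld/1B | 6r 1w}
  1. MEM→r6 ⇒ go  {0A/1Mu/1Ld/1B | 5r 0w}
  2. MEM ⇒ go  {0A/1Mu/0Ld/1B | 4r 0w}
  3. MUL→r8 ⇒ no(WR_PORT)  {0A/1Mu/0Ld/1B | 4r 0w}
  4. MUL→r0 ⇒ no(WR_PORT)  {0A/1Mu/0Ld/1B | 4r 0w}
  5. ALU→r2 ⇒ no(FU)  {0A/1Mu/0Ld/1B | 4r 0w}
  6. ALU→r5 ⇒ no(FU)  {0A/1Mu/0Ld/1B | 4r 0w}

issued = [0, 1, 2]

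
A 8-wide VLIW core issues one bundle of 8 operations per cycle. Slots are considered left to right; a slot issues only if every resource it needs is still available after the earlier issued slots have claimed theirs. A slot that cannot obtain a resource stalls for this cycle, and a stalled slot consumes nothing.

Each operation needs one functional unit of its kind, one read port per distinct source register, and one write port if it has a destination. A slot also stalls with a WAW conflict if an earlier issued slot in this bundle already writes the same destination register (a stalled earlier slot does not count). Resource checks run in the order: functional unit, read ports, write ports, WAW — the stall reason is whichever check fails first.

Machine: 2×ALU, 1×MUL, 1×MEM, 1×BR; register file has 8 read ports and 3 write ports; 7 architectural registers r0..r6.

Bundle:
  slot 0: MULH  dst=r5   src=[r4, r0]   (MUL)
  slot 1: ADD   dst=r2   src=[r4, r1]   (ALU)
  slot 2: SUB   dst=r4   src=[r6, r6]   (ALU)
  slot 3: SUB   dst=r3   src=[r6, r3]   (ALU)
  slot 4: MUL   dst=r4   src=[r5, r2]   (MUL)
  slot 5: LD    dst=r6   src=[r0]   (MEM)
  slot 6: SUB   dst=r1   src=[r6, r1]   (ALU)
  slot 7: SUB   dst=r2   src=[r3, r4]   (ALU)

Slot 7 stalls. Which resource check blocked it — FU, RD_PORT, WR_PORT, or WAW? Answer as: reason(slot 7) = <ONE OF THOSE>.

reason(slot 7) = FU

slot 0 (MUL): ISSUE — free A2,Mu0,Ld1,B1 rp6 wp2
slot 1 (ALU): ISSUE — free A1,Mu0,Ld1,B1 rp4 wp1
slot 2 (ALU): ISSUE — free A0,Mu0,Ld1,B1 rp3 wp0
slot 3 (ALU): stall FU — free A0,Mu0,Ld1,B1 rp3 wp0
slot 4 (MUL): stall FU — free A0,Mu0,Ld1,B1 rp3 wp0
slot 5 (MEM): stall WR_PORT — free A0,Mu0,Ld1,B1 rp3 wp0
slot 6 (ALU): stall FU — free A0,Mu0,Ld1,B1 rp3 wp0
slot 7 (ALU): stall FU — free A0,Mu0,Ld1,B1 rp3 wp0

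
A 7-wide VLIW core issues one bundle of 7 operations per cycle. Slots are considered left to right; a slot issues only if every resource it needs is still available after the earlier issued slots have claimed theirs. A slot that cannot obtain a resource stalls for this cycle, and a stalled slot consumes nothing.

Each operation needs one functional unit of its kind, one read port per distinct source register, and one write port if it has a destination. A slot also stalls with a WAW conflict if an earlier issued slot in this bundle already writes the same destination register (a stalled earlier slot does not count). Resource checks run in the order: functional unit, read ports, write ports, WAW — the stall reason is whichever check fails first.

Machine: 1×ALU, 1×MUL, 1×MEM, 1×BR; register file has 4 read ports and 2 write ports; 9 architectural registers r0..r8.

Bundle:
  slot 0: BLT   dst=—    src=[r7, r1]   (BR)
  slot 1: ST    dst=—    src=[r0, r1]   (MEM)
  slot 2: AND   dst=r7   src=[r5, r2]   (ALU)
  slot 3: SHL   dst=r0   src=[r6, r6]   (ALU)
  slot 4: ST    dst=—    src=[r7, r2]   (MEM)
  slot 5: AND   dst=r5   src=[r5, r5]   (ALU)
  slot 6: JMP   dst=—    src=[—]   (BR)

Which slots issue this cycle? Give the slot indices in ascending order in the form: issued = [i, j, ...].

#0 BR src=r7,r1 dispatched  <A:1 Mu:1 Ld:1 B:0 rd:2 wr:2>
#1 MEM src=r0,r1 dispatched  <A:1 Mu:1 Ld:0 B:0 rd:0 wr:2>
#2 ALU src=r5,r2 held:RD_PORT  <A:1 Mu:1 Ld:0 B:0 rd:0 wr:2>
#3 ALU src=r6,r6 held:RD_PORT  <A:1 Mu:1 Ld:0 B:0 rd:0 wr:2>
#4 MEM src=r7,r2 held:FU  <A:1 Mu:1 Ld:0 B:0 rd:0 wr:2>
#5 ALU src=r5,r5 held:RD_PORT  <A:1 Mu:1 Ld:0 B:0 rd:0 wr:2>
#6 BR src=- held:FU  <A:1 Mu:1 Ld:0 B:0 rd:0 wr:2>

issued = [0, 1]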